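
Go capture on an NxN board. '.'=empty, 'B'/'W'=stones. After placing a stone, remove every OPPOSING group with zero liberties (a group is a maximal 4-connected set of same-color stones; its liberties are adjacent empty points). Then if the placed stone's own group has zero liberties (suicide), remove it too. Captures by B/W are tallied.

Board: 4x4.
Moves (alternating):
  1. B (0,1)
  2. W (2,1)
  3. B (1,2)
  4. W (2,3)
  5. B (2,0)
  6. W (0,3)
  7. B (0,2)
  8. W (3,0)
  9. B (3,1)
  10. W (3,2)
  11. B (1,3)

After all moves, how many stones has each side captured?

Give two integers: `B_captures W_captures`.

Move 1: B@(0,1) -> caps B=0 W=0
Move 2: W@(2,1) -> caps B=0 W=0
Move 3: B@(1,2) -> caps B=0 W=0
Move 4: W@(2,3) -> caps B=0 W=0
Move 5: B@(2,0) -> caps B=0 W=0
Move 6: W@(0,3) -> caps B=0 W=0
Move 7: B@(0,2) -> caps B=0 W=0
Move 8: W@(3,0) -> caps B=0 W=0
Move 9: B@(3,1) -> caps B=1 W=0
Move 10: W@(3,2) -> caps B=1 W=0
Move 11: B@(1,3) -> caps B=2 W=0

Answer: 2 0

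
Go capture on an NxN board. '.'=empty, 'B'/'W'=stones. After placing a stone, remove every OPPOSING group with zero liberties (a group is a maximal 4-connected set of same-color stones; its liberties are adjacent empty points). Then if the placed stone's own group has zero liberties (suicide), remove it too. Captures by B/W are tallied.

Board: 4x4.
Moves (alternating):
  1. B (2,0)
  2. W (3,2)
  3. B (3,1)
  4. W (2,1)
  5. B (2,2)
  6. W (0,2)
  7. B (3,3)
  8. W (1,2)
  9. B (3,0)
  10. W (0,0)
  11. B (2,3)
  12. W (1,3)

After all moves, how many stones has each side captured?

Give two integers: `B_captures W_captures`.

Move 1: B@(2,0) -> caps B=0 W=0
Move 2: W@(3,2) -> caps B=0 W=0
Move 3: B@(3,1) -> caps B=0 W=0
Move 4: W@(2,1) -> caps B=0 W=0
Move 5: B@(2,2) -> caps B=0 W=0
Move 6: W@(0,2) -> caps B=0 W=0
Move 7: B@(3,3) -> caps B=1 W=0
Move 8: W@(1,2) -> caps B=1 W=0
Move 9: B@(3,0) -> caps B=1 W=0
Move 10: W@(0,0) -> caps B=1 W=0
Move 11: B@(2,3) -> caps B=1 W=0
Move 12: W@(1,3) -> caps B=1 W=0

Answer: 1 0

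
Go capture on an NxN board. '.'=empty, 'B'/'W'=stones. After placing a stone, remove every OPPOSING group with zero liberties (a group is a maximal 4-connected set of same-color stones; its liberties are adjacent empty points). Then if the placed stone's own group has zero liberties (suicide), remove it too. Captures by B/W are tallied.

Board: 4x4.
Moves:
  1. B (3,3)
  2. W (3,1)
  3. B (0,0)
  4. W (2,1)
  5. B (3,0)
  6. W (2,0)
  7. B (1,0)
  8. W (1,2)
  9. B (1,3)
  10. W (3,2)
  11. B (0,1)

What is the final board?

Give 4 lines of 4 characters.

Move 1: B@(3,3) -> caps B=0 W=0
Move 2: W@(3,1) -> caps B=0 W=0
Move 3: B@(0,0) -> caps B=0 W=0
Move 4: W@(2,1) -> caps B=0 W=0
Move 5: B@(3,0) -> caps B=0 W=0
Move 6: W@(2,0) -> caps B=0 W=1
Move 7: B@(1,0) -> caps B=0 W=1
Move 8: W@(1,2) -> caps B=0 W=1
Move 9: B@(1,3) -> caps B=0 W=1
Move 10: W@(3,2) -> caps B=0 W=1
Move 11: B@(0,1) -> caps B=0 W=1

Answer: BB..
B.WB
WW..
.WWB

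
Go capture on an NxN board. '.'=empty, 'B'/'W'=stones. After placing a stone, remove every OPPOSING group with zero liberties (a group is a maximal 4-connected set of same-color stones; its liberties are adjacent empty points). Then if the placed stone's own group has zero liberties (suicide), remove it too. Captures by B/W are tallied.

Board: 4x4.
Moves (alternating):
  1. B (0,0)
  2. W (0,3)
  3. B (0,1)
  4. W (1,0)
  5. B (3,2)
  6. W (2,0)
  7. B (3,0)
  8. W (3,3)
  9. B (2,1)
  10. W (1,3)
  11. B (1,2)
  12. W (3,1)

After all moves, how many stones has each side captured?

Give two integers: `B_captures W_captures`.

Move 1: B@(0,0) -> caps B=0 W=0
Move 2: W@(0,3) -> caps B=0 W=0
Move 3: B@(0,1) -> caps B=0 W=0
Move 4: W@(1,0) -> caps B=0 W=0
Move 5: B@(3,2) -> caps B=0 W=0
Move 6: W@(2,0) -> caps B=0 W=0
Move 7: B@(3,0) -> caps B=0 W=0
Move 8: W@(3,3) -> caps B=0 W=0
Move 9: B@(2,1) -> caps B=0 W=0
Move 10: W@(1,3) -> caps B=0 W=0
Move 11: B@(1,2) -> caps B=0 W=0
Move 12: W@(3,1) -> caps B=0 W=1

Answer: 0 1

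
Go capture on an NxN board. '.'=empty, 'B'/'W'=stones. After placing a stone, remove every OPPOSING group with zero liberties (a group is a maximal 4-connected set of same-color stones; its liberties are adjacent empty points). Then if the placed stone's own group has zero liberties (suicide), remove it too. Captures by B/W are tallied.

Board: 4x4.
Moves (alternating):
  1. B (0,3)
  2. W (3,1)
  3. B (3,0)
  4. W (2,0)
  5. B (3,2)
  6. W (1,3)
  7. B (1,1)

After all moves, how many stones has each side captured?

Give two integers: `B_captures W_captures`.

Answer: 0 1

Derivation:
Move 1: B@(0,3) -> caps B=0 W=0
Move 2: W@(3,1) -> caps B=0 W=0
Move 3: B@(3,0) -> caps B=0 W=0
Move 4: W@(2,0) -> caps B=0 W=1
Move 5: B@(3,2) -> caps B=0 W=1
Move 6: W@(1,3) -> caps B=0 W=1
Move 7: B@(1,1) -> caps B=0 W=1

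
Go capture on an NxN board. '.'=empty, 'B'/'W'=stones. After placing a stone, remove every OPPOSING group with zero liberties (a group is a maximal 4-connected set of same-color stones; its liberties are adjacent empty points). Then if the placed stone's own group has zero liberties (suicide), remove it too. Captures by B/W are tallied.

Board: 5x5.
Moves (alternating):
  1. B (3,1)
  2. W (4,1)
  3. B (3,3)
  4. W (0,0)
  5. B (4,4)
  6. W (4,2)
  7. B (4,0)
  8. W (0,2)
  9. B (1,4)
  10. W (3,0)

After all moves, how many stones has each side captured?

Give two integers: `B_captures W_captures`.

Answer: 0 1

Derivation:
Move 1: B@(3,1) -> caps B=0 W=0
Move 2: W@(4,1) -> caps B=0 W=0
Move 3: B@(3,3) -> caps B=0 W=0
Move 4: W@(0,0) -> caps B=0 W=0
Move 5: B@(4,4) -> caps B=0 W=0
Move 6: W@(4,2) -> caps B=0 W=0
Move 7: B@(4,0) -> caps B=0 W=0
Move 8: W@(0,2) -> caps B=0 W=0
Move 9: B@(1,4) -> caps B=0 W=0
Move 10: W@(3,0) -> caps B=0 W=1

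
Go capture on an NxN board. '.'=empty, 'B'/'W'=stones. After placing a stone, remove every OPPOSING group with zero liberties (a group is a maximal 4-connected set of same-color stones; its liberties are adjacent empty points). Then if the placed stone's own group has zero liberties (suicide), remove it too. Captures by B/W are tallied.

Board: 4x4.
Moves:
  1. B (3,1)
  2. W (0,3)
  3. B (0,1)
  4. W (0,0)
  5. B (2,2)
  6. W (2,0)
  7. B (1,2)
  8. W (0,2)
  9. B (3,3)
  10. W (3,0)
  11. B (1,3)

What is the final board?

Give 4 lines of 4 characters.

Move 1: B@(3,1) -> caps B=0 W=0
Move 2: W@(0,3) -> caps B=0 W=0
Move 3: B@(0,1) -> caps B=0 W=0
Move 4: W@(0,0) -> caps B=0 W=0
Move 5: B@(2,2) -> caps B=0 W=0
Move 6: W@(2,0) -> caps B=0 W=0
Move 7: B@(1,2) -> caps B=0 W=0
Move 8: W@(0,2) -> caps B=0 W=0
Move 9: B@(3,3) -> caps B=0 W=0
Move 10: W@(3,0) -> caps B=0 W=0
Move 11: B@(1,3) -> caps B=2 W=0

Answer: WB..
..BB
W.B.
WB.B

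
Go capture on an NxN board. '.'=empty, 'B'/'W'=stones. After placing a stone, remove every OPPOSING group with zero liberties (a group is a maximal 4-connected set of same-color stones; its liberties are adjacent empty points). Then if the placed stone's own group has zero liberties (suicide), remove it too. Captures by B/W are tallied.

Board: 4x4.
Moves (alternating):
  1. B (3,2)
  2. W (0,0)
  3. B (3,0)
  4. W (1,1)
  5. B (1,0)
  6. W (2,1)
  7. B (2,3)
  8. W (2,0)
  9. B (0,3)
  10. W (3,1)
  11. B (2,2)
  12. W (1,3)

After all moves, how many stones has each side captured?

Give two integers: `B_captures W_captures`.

Move 1: B@(3,2) -> caps B=0 W=0
Move 2: W@(0,0) -> caps B=0 W=0
Move 3: B@(3,0) -> caps B=0 W=0
Move 4: W@(1,1) -> caps B=0 W=0
Move 5: B@(1,0) -> caps B=0 W=0
Move 6: W@(2,1) -> caps B=0 W=0
Move 7: B@(2,3) -> caps B=0 W=0
Move 8: W@(2,0) -> caps B=0 W=1
Move 9: B@(0,3) -> caps B=0 W=1
Move 10: W@(3,1) -> caps B=0 W=2
Move 11: B@(2,2) -> caps B=0 W=2
Move 12: W@(1,3) -> caps B=0 W=2

Answer: 0 2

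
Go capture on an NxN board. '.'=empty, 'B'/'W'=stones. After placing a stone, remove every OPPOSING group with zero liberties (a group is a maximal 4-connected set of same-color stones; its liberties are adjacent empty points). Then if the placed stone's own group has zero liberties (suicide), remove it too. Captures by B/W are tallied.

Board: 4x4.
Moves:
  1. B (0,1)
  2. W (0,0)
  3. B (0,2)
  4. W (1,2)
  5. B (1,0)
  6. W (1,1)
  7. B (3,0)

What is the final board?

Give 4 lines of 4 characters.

Move 1: B@(0,1) -> caps B=0 W=0
Move 2: W@(0,0) -> caps B=0 W=0
Move 3: B@(0,2) -> caps B=0 W=0
Move 4: W@(1,2) -> caps B=0 W=0
Move 5: B@(1,0) -> caps B=1 W=0
Move 6: W@(1,1) -> caps B=1 W=0
Move 7: B@(3,0) -> caps B=1 W=0

Answer: .BB.
BWW.
....
B...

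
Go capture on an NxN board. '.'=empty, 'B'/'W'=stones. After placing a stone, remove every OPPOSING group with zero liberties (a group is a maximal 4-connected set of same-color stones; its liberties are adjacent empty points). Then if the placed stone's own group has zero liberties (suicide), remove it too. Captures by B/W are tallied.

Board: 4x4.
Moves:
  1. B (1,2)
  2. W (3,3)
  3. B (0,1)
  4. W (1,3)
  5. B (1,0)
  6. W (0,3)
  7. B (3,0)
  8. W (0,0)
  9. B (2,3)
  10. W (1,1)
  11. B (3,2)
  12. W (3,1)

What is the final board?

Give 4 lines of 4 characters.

Move 1: B@(1,2) -> caps B=0 W=0
Move 2: W@(3,3) -> caps B=0 W=0
Move 3: B@(0,1) -> caps B=0 W=0
Move 4: W@(1,3) -> caps B=0 W=0
Move 5: B@(1,0) -> caps B=0 W=0
Move 6: W@(0,3) -> caps B=0 W=0
Move 7: B@(3,0) -> caps B=0 W=0
Move 8: W@(0,0) -> caps B=0 W=0
Move 9: B@(2,3) -> caps B=0 W=0
Move 10: W@(1,1) -> caps B=0 W=0
Move 11: B@(3,2) -> caps B=1 W=0
Move 12: W@(3,1) -> caps B=1 W=0

Answer: .B.W
BWBW
...B
BWB.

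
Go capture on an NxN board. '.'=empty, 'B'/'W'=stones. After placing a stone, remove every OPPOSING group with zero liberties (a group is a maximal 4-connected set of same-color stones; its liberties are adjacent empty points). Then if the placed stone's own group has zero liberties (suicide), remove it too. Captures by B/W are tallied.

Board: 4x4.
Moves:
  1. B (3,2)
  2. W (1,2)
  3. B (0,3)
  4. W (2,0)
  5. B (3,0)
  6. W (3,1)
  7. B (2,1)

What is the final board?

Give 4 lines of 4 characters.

Move 1: B@(3,2) -> caps B=0 W=0
Move 2: W@(1,2) -> caps B=0 W=0
Move 3: B@(0,3) -> caps B=0 W=0
Move 4: W@(2,0) -> caps B=0 W=0
Move 5: B@(3,0) -> caps B=0 W=0
Move 6: W@(3,1) -> caps B=0 W=1
Move 7: B@(2,1) -> caps B=0 W=1

Answer: ...B
..W.
WB..
.WB.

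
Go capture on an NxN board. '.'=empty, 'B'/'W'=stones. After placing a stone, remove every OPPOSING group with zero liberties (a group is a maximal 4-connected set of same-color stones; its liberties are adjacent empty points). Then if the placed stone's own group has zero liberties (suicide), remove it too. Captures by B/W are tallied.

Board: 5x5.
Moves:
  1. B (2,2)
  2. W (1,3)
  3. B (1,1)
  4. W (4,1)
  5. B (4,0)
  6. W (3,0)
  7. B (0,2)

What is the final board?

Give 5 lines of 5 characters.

Move 1: B@(2,2) -> caps B=0 W=0
Move 2: W@(1,3) -> caps B=0 W=0
Move 3: B@(1,1) -> caps B=0 W=0
Move 4: W@(4,1) -> caps B=0 W=0
Move 5: B@(4,0) -> caps B=0 W=0
Move 6: W@(3,0) -> caps B=0 W=1
Move 7: B@(0,2) -> caps B=0 W=1

Answer: ..B..
.B.W.
..B..
W....
.W...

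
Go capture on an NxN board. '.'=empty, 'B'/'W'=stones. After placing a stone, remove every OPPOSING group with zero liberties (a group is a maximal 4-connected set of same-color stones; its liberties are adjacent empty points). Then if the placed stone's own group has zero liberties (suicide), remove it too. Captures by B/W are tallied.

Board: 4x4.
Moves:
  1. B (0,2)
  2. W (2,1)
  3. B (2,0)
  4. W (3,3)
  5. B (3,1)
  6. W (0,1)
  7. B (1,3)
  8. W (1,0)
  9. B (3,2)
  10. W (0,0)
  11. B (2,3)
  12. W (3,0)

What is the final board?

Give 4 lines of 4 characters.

Answer: WWB.
W..B
.W.B
WBB.

Derivation:
Move 1: B@(0,2) -> caps B=0 W=0
Move 2: W@(2,1) -> caps B=0 W=0
Move 3: B@(2,0) -> caps B=0 W=0
Move 4: W@(3,3) -> caps B=0 W=0
Move 5: B@(3,1) -> caps B=0 W=0
Move 6: W@(0,1) -> caps B=0 W=0
Move 7: B@(1,3) -> caps B=0 W=0
Move 8: W@(1,0) -> caps B=0 W=0
Move 9: B@(3,2) -> caps B=0 W=0
Move 10: W@(0,0) -> caps B=0 W=0
Move 11: B@(2,3) -> caps B=1 W=0
Move 12: W@(3,0) -> caps B=1 W=1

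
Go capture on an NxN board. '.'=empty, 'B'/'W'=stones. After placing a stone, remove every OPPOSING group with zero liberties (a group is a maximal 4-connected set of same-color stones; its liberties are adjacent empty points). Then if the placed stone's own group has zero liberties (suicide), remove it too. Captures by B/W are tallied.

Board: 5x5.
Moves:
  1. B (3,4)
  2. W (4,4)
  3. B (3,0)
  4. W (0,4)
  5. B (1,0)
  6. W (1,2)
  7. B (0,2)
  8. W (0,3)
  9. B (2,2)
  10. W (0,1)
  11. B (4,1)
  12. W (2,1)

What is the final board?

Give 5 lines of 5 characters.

Answer: .W.WW
B.W..
.WB..
B...B
.B..W

Derivation:
Move 1: B@(3,4) -> caps B=0 W=0
Move 2: W@(4,4) -> caps B=0 W=0
Move 3: B@(3,0) -> caps B=0 W=0
Move 4: W@(0,4) -> caps B=0 W=0
Move 5: B@(1,0) -> caps B=0 W=0
Move 6: W@(1,2) -> caps B=0 W=0
Move 7: B@(0,2) -> caps B=0 W=0
Move 8: W@(0,3) -> caps B=0 W=0
Move 9: B@(2,2) -> caps B=0 W=0
Move 10: W@(0,1) -> caps B=0 W=1
Move 11: B@(4,1) -> caps B=0 W=1
Move 12: W@(2,1) -> caps B=0 W=1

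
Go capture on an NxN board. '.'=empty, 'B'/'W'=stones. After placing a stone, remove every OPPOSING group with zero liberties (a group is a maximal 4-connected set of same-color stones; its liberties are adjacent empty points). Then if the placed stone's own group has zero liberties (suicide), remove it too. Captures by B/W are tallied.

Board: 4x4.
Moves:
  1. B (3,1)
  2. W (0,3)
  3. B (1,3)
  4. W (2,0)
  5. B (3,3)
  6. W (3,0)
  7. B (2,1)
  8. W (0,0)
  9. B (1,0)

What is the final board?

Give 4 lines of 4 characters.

Move 1: B@(3,1) -> caps B=0 W=0
Move 2: W@(0,3) -> caps B=0 W=0
Move 3: B@(1,3) -> caps B=0 W=0
Move 4: W@(2,0) -> caps B=0 W=0
Move 5: B@(3,3) -> caps B=0 W=0
Move 6: W@(3,0) -> caps B=0 W=0
Move 7: B@(2,1) -> caps B=0 W=0
Move 8: W@(0,0) -> caps B=0 W=0
Move 9: B@(1,0) -> caps B=2 W=0

Answer: W..W
B..B
.B..
.B.B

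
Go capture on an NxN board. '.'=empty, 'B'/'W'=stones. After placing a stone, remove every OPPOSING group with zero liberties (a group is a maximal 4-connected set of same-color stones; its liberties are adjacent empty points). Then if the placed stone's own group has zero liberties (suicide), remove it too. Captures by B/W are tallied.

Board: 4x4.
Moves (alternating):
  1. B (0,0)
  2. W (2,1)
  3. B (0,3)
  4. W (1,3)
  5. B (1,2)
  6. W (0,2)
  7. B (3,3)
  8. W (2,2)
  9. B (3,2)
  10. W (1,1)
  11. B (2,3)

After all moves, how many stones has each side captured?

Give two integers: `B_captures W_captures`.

Move 1: B@(0,0) -> caps B=0 W=0
Move 2: W@(2,1) -> caps B=0 W=0
Move 3: B@(0,3) -> caps B=0 W=0
Move 4: W@(1,3) -> caps B=0 W=0
Move 5: B@(1,2) -> caps B=0 W=0
Move 6: W@(0,2) -> caps B=0 W=1
Move 7: B@(3,3) -> caps B=0 W=1
Move 8: W@(2,2) -> caps B=0 W=1
Move 9: B@(3,2) -> caps B=0 W=1
Move 10: W@(1,1) -> caps B=0 W=2
Move 11: B@(2,3) -> caps B=0 W=2

Answer: 0 2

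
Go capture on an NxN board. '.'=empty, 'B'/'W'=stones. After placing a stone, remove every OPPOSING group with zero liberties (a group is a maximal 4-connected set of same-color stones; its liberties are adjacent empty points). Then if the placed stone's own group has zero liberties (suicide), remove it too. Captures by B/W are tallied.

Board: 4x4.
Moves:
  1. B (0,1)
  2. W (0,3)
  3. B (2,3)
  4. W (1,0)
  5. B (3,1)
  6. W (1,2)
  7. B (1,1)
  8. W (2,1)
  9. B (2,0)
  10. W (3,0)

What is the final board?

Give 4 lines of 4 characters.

Answer: .B.W
WBW.
.W.B
WB..

Derivation:
Move 1: B@(0,1) -> caps B=0 W=0
Move 2: W@(0,3) -> caps B=0 W=0
Move 3: B@(2,3) -> caps B=0 W=0
Move 4: W@(1,0) -> caps B=0 W=0
Move 5: B@(3,1) -> caps B=0 W=0
Move 6: W@(1,2) -> caps B=0 W=0
Move 7: B@(1,1) -> caps B=0 W=0
Move 8: W@(2,1) -> caps B=0 W=0
Move 9: B@(2,0) -> caps B=0 W=0
Move 10: W@(3,0) -> caps B=0 W=1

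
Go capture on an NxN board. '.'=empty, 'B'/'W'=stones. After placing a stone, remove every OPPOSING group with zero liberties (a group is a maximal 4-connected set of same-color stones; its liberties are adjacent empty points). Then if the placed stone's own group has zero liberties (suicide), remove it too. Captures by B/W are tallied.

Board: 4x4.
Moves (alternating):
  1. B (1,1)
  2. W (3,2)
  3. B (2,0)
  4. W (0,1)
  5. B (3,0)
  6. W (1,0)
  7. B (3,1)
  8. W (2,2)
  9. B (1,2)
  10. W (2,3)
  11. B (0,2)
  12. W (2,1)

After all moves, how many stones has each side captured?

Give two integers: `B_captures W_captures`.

Answer: 0 3

Derivation:
Move 1: B@(1,1) -> caps B=0 W=0
Move 2: W@(3,2) -> caps B=0 W=0
Move 3: B@(2,0) -> caps B=0 W=0
Move 4: W@(0,1) -> caps B=0 W=0
Move 5: B@(3,0) -> caps B=0 W=0
Move 6: W@(1,0) -> caps B=0 W=0
Move 7: B@(3,1) -> caps B=0 W=0
Move 8: W@(2,2) -> caps B=0 W=0
Move 9: B@(1,2) -> caps B=0 W=0
Move 10: W@(2,3) -> caps B=0 W=0
Move 11: B@(0,2) -> caps B=0 W=0
Move 12: W@(2,1) -> caps B=0 W=3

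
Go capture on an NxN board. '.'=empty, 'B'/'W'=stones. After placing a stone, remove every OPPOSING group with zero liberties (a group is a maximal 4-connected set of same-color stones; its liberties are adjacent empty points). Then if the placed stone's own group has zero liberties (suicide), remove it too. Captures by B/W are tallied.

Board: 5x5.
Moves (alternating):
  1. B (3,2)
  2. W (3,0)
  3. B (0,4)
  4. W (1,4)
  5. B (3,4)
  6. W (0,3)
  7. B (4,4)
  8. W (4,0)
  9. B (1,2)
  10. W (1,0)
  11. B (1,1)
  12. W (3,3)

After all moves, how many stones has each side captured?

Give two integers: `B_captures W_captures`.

Move 1: B@(3,2) -> caps B=0 W=0
Move 2: W@(3,0) -> caps B=0 W=0
Move 3: B@(0,4) -> caps B=0 W=0
Move 4: W@(1,4) -> caps B=0 W=0
Move 5: B@(3,4) -> caps B=0 W=0
Move 6: W@(0,3) -> caps B=0 W=1
Move 7: B@(4,4) -> caps B=0 W=1
Move 8: W@(4,0) -> caps B=0 W=1
Move 9: B@(1,2) -> caps B=0 W=1
Move 10: W@(1,0) -> caps B=0 W=1
Move 11: B@(1,1) -> caps B=0 W=1
Move 12: W@(3,3) -> caps B=0 W=1

Answer: 0 1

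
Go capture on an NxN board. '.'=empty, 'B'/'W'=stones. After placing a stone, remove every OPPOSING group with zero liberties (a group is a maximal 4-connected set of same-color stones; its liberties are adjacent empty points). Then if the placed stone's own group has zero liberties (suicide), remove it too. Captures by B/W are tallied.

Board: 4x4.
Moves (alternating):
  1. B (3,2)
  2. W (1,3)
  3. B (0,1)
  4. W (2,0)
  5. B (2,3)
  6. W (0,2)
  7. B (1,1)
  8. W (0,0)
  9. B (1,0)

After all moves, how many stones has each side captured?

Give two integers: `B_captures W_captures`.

Answer: 1 0

Derivation:
Move 1: B@(3,2) -> caps B=0 W=0
Move 2: W@(1,3) -> caps B=0 W=0
Move 3: B@(0,1) -> caps B=0 W=0
Move 4: W@(2,0) -> caps B=0 W=0
Move 5: B@(2,3) -> caps B=0 W=0
Move 6: W@(0,2) -> caps B=0 W=0
Move 7: B@(1,1) -> caps B=0 W=0
Move 8: W@(0,0) -> caps B=0 W=0
Move 9: B@(1,0) -> caps B=1 W=0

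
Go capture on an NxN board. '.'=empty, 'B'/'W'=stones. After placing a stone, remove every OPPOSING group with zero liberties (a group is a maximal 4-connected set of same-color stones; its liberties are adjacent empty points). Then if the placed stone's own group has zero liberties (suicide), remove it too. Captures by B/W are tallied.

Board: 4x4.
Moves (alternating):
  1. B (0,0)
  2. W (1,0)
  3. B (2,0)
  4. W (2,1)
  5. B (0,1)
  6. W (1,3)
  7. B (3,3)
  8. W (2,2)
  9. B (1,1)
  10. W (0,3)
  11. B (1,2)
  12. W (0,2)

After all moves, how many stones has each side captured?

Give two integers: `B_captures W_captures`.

Move 1: B@(0,0) -> caps B=0 W=0
Move 2: W@(1,0) -> caps B=0 W=0
Move 3: B@(2,0) -> caps B=0 W=0
Move 4: W@(2,1) -> caps B=0 W=0
Move 5: B@(0,1) -> caps B=0 W=0
Move 6: W@(1,3) -> caps B=0 W=0
Move 7: B@(3,3) -> caps B=0 W=0
Move 8: W@(2,2) -> caps B=0 W=0
Move 9: B@(1,1) -> caps B=1 W=0
Move 10: W@(0,3) -> caps B=1 W=0
Move 11: B@(1,2) -> caps B=1 W=0
Move 12: W@(0,2) -> caps B=1 W=0

Answer: 1 0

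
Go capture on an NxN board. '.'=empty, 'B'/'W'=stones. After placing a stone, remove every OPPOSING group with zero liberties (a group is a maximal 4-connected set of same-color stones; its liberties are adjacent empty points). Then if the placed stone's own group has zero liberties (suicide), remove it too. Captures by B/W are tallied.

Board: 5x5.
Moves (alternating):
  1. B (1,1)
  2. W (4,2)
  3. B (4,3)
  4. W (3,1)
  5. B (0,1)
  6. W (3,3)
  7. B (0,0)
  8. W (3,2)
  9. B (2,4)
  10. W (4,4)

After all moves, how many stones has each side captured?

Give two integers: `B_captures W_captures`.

Move 1: B@(1,1) -> caps B=0 W=0
Move 2: W@(4,2) -> caps B=0 W=0
Move 3: B@(4,3) -> caps B=0 W=0
Move 4: W@(3,1) -> caps B=0 W=0
Move 5: B@(0,1) -> caps B=0 W=0
Move 6: W@(3,3) -> caps B=0 W=0
Move 7: B@(0,0) -> caps B=0 W=0
Move 8: W@(3,2) -> caps B=0 W=0
Move 9: B@(2,4) -> caps B=0 W=0
Move 10: W@(4,4) -> caps B=0 W=1

Answer: 0 1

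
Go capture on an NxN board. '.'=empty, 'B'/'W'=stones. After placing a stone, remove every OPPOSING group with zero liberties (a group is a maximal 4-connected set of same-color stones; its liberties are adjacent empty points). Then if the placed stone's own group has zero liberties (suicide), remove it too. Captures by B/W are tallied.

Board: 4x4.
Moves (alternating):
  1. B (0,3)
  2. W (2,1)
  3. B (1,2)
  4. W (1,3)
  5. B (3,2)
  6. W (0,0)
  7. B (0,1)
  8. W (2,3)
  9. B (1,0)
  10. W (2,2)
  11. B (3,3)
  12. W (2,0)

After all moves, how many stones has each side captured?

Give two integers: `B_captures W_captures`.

Move 1: B@(0,3) -> caps B=0 W=0
Move 2: W@(2,1) -> caps B=0 W=0
Move 3: B@(1,2) -> caps B=0 W=0
Move 4: W@(1,3) -> caps B=0 W=0
Move 5: B@(3,2) -> caps B=0 W=0
Move 6: W@(0,0) -> caps B=0 W=0
Move 7: B@(0,1) -> caps B=0 W=0
Move 8: W@(2,3) -> caps B=0 W=0
Move 9: B@(1,0) -> caps B=1 W=0
Move 10: W@(2,2) -> caps B=1 W=0
Move 11: B@(3,3) -> caps B=1 W=0
Move 12: W@(2,0) -> caps B=1 W=0

Answer: 1 0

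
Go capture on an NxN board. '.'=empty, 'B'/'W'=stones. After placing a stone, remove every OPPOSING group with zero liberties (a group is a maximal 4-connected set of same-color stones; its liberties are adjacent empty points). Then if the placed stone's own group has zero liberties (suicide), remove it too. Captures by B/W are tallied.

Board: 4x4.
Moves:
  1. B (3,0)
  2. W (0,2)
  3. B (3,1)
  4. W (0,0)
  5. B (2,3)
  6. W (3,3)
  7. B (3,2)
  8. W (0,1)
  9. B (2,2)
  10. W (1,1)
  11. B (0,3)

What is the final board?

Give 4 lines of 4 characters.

Answer: WWWB
.W..
..BB
BBB.

Derivation:
Move 1: B@(3,0) -> caps B=0 W=0
Move 2: W@(0,2) -> caps B=0 W=0
Move 3: B@(3,1) -> caps B=0 W=0
Move 4: W@(0,0) -> caps B=0 W=0
Move 5: B@(2,3) -> caps B=0 W=0
Move 6: W@(3,3) -> caps B=0 W=0
Move 7: B@(3,2) -> caps B=1 W=0
Move 8: W@(0,1) -> caps B=1 W=0
Move 9: B@(2,2) -> caps B=1 W=0
Move 10: W@(1,1) -> caps B=1 W=0
Move 11: B@(0,3) -> caps B=1 W=0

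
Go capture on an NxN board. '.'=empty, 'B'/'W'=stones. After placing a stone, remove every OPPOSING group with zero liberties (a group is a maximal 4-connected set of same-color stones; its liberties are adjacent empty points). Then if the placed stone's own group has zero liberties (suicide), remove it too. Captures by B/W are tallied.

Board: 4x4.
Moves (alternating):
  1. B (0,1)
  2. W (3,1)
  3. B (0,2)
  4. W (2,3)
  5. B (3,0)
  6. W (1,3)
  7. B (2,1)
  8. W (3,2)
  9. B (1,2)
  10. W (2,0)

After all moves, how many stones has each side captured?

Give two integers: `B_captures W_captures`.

Answer: 0 1

Derivation:
Move 1: B@(0,1) -> caps B=0 W=0
Move 2: W@(3,1) -> caps B=0 W=0
Move 3: B@(0,2) -> caps B=0 W=0
Move 4: W@(2,3) -> caps B=0 W=0
Move 5: B@(3,0) -> caps B=0 W=0
Move 6: W@(1,3) -> caps B=0 W=0
Move 7: B@(2,1) -> caps B=0 W=0
Move 8: W@(3,2) -> caps B=0 W=0
Move 9: B@(1,2) -> caps B=0 W=0
Move 10: W@(2,0) -> caps B=0 W=1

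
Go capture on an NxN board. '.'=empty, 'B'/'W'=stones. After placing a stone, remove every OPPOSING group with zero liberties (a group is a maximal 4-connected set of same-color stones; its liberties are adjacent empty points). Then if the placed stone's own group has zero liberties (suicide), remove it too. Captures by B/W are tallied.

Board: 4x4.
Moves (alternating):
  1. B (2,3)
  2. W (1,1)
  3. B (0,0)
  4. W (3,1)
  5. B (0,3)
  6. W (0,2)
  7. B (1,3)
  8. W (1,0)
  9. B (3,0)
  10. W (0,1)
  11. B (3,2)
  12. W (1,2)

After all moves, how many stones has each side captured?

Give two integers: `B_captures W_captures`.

Answer: 0 1

Derivation:
Move 1: B@(2,3) -> caps B=0 W=0
Move 2: W@(1,1) -> caps B=0 W=0
Move 3: B@(0,0) -> caps B=0 W=0
Move 4: W@(3,1) -> caps B=0 W=0
Move 5: B@(0,3) -> caps B=0 W=0
Move 6: W@(0,2) -> caps B=0 W=0
Move 7: B@(1,3) -> caps B=0 W=0
Move 8: W@(1,0) -> caps B=0 W=0
Move 9: B@(3,0) -> caps B=0 W=0
Move 10: W@(0,1) -> caps B=0 W=1
Move 11: B@(3,2) -> caps B=0 W=1
Move 12: W@(1,2) -> caps B=0 W=1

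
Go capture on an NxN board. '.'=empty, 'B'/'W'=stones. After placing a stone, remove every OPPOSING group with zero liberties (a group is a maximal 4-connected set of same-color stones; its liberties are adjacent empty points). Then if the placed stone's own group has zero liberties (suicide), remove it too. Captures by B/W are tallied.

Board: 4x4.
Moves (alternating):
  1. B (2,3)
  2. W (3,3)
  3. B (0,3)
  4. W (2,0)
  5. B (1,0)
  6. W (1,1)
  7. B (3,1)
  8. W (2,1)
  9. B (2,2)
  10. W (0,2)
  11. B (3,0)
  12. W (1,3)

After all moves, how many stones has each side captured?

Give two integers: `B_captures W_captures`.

Answer: 0 1

Derivation:
Move 1: B@(2,3) -> caps B=0 W=0
Move 2: W@(3,3) -> caps B=0 W=0
Move 3: B@(0,3) -> caps B=0 W=0
Move 4: W@(2,0) -> caps B=0 W=0
Move 5: B@(1,0) -> caps B=0 W=0
Move 6: W@(1,1) -> caps B=0 W=0
Move 7: B@(3,1) -> caps B=0 W=0
Move 8: W@(2,1) -> caps B=0 W=0
Move 9: B@(2,2) -> caps B=0 W=0
Move 10: W@(0,2) -> caps B=0 W=0
Move 11: B@(3,0) -> caps B=0 W=0
Move 12: W@(1,3) -> caps B=0 W=1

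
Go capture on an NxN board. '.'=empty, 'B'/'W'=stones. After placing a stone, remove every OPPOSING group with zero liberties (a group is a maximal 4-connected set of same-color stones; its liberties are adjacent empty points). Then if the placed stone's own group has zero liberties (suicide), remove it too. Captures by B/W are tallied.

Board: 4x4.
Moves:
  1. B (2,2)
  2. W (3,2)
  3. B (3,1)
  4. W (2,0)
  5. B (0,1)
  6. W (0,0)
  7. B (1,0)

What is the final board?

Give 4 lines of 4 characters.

Move 1: B@(2,2) -> caps B=0 W=0
Move 2: W@(3,2) -> caps B=0 W=0
Move 3: B@(3,1) -> caps B=0 W=0
Move 4: W@(2,0) -> caps B=0 W=0
Move 5: B@(0,1) -> caps B=0 W=0
Move 6: W@(0,0) -> caps B=0 W=0
Move 7: B@(1,0) -> caps B=1 W=0

Answer: .B..
B...
W.B.
.BW.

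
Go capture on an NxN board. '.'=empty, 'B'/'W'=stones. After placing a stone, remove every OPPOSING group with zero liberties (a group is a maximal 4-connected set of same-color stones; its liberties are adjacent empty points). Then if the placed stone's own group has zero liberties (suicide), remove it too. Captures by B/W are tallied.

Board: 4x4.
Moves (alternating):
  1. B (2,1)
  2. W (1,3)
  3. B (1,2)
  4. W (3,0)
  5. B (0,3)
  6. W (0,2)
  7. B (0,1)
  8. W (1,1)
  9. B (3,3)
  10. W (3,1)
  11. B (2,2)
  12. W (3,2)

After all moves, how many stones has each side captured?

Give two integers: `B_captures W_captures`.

Move 1: B@(2,1) -> caps B=0 W=0
Move 2: W@(1,3) -> caps B=0 W=0
Move 3: B@(1,2) -> caps B=0 W=0
Move 4: W@(3,0) -> caps B=0 W=0
Move 5: B@(0,3) -> caps B=0 W=0
Move 6: W@(0,2) -> caps B=0 W=1
Move 7: B@(0,1) -> caps B=0 W=1
Move 8: W@(1,1) -> caps B=0 W=1
Move 9: B@(3,3) -> caps B=0 W=1
Move 10: W@(3,1) -> caps B=0 W=1
Move 11: B@(2,2) -> caps B=0 W=1
Move 12: W@(3,2) -> caps B=0 W=1

Answer: 0 1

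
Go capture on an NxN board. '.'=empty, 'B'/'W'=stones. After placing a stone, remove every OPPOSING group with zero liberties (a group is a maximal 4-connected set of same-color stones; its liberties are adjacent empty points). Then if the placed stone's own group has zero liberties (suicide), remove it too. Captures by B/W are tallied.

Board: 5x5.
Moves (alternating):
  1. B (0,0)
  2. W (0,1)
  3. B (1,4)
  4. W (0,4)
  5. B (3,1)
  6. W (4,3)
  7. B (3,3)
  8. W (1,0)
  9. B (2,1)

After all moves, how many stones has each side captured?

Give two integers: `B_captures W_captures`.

Move 1: B@(0,0) -> caps B=0 W=0
Move 2: W@(0,1) -> caps B=0 W=0
Move 3: B@(1,4) -> caps B=0 W=0
Move 4: W@(0,4) -> caps B=0 W=0
Move 5: B@(3,1) -> caps B=0 W=0
Move 6: W@(4,3) -> caps B=0 W=0
Move 7: B@(3,3) -> caps B=0 W=0
Move 8: W@(1,0) -> caps B=0 W=1
Move 9: B@(2,1) -> caps B=0 W=1

Answer: 0 1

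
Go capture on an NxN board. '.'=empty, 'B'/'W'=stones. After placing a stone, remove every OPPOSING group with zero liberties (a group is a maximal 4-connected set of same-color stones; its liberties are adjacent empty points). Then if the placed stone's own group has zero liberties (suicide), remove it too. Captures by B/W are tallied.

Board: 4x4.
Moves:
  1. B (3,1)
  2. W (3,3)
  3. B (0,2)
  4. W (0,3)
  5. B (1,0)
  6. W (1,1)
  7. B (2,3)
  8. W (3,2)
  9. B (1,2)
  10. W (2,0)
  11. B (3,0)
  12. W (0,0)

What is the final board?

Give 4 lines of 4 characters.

Move 1: B@(3,1) -> caps B=0 W=0
Move 2: W@(3,3) -> caps B=0 W=0
Move 3: B@(0,2) -> caps B=0 W=0
Move 4: W@(0,3) -> caps B=0 W=0
Move 5: B@(1,0) -> caps B=0 W=0
Move 6: W@(1,1) -> caps B=0 W=0
Move 7: B@(2,3) -> caps B=0 W=0
Move 8: W@(3,2) -> caps B=0 W=0
Move 9: B@(1,2) -> caps B=0 W=0
Move 10: W@(2,0) -> caps B=0 W=0
Move 11: B@(3,0) -> caps B=0 W=0
Move 12: W@(0,0) -> caps B=0 W=1

Answer: W.BW
.WB.
W..B
BBWW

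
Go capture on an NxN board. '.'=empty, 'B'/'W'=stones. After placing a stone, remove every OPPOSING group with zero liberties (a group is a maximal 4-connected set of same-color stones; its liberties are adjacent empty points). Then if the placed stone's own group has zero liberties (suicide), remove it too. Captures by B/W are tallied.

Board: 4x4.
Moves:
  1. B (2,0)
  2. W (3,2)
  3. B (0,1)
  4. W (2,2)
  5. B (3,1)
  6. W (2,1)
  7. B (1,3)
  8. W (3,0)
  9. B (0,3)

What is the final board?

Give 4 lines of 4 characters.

Answer: .B.B
...B
BWW.
W.W.

Derivation:
Move 1: B@(2,0) -> caps B=0 W=0
Move 2: W@(3,2) -> caps B=0 W=0
Move 3: B@(0,1) -> caps B=0 W=0
Move 4: W@(2,2) -> caps B=0 W=0
Move 5: B@(3,1) -> caps B=0 W=0
Move 6: W@(2,1) -> caps B=0 W=0
Move 7: B@(1,3) -> caps B=0 W=0
Move 8: W@(3,0) -> caps B=0 W=1
Move 9: B@(0,3) -> caps B=0 W=1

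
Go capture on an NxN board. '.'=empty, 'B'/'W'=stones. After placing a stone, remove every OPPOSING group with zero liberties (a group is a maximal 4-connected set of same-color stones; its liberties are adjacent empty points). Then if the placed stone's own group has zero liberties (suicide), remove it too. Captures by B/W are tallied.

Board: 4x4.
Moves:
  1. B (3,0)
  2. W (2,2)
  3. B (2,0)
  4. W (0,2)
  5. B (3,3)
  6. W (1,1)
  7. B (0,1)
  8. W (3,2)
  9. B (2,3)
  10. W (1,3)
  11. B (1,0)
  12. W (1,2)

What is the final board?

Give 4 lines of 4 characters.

Answer: .BW.
BWWW
B.W.
B.W.

Derivation:
Move 1: B@(3,0) -> caps B=0 W=0
Move 2: W@(2,2) -> caps B=0 W=0
Move 3: B@(2,0) -> caps B=0 W=0
Move 4: W@(0,2) -> caps B=0 W=0
Move 5: B@(3,3) -> caps B=0 W=0
Move 6: W@(1,1) -> caps B=0 W=0
Move 7: B@(0,1) -> caps B=0 W=0
Move 8: W@(3,2) -> caps B=0 W=0
Move 9: B@(2,3) -> caps B=0 W=0
Move 10: W@(1,3) -> caps B=0 W=2
Move 11: B@(1,0) -> caps B=0 W=2
Move 12: W@(1,2) -> caps B=0 W=2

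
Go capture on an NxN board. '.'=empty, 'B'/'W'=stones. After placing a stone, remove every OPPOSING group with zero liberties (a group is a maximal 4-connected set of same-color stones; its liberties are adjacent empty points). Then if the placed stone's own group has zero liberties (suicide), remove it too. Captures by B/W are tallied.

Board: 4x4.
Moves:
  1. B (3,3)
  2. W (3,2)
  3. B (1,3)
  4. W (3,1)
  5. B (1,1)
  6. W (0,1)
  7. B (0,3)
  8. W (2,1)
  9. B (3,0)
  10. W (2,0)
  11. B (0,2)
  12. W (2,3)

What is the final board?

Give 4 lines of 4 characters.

Move 1: B@(3,3) -> caps B=0 W=0
Move 2: W@(3,2) -> caps B=0 W=0
Move 3: B@(1,3) -> caps B=0 W=0
Move 4: W@(3,1) -> caps B=0 W=0
Move 5: B@(1,1) -> caps B=0 W=0
Move 6: W@(0,1) -> caps B=0 W=0
Move 7: B@(0,3) -> caps B=0 W=0
Move 8: W@(2,1) -> caps B=0 W=0
Move 9: B@(3,0) -> caps B=0 W=0
Move 10: W@(2,0) -> caps B=0 W=1
Move 11: B@(0,2) -> caps B=0 W=1
Move 12: W@(2,3) -> caps B=0 W=2

Answer: .WBB
.B.B
WW.W
.WW.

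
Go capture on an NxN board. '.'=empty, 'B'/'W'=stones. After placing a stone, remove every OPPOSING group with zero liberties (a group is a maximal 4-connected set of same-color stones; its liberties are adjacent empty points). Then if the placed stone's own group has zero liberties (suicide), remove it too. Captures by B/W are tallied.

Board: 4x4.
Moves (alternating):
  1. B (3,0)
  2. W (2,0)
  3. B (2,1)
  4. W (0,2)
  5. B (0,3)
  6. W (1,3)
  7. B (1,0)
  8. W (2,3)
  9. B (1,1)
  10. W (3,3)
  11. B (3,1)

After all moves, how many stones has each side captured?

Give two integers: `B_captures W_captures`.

Answer: 1 1

Derivation:
Move 1: B@(3,0) -> caps B=0 W=0
Move 2: W@(2,0) -> caps B=0 W=0
Move 3: B@(2,1) -> caps B=0 W=0
Move 4: W@(0,2) -> caps B=0 W=0
Move 5: B@(0,3) -> caps B=0 W=0
Move 6: W@(1,3) -> caps B=0 W=1
Move 7: B@(1,0) -> caps B=1 W=1
Move 8: W@(2,3) -> caps B=1 W=1
Move 9: B@(1,1) -> caps B=1 W=1
Move 10: W@(3,3) -> caps B=1 W=1
Move 11: B@(3,1) -> caps B=1 W=1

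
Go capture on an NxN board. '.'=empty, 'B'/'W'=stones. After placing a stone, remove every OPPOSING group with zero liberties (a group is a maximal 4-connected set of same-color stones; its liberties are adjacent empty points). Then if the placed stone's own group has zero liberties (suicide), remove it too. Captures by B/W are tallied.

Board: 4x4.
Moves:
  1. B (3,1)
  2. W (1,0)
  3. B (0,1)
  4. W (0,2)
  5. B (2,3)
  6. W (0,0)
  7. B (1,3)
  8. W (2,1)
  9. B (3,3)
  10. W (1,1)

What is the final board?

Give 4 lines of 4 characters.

Move 1: B@(3,1) -> caps B=0 W=0
Move 2: W@(1,0) -> caps B=0 W=0
Move 3: B@(0,1) -> caps B=0 W=0
Move 4: W@(0,2) -> caps B=0 W=0
Move 5: B@(2,3) -> caps B=0 W=0
Move 6: W@(0,0) -> caps B=0 W=0
Move 7: B@(1,3) -> caps B=0 W=0
Move 8: W@(2,1) -> caps B=0 W=0
Move 9: B@(3,3) -> caps B=0 W=0
Move 10: W@(1,1) -> caps B=0 W=1

Answer: W.W.
WW.B
.W.B
.B.B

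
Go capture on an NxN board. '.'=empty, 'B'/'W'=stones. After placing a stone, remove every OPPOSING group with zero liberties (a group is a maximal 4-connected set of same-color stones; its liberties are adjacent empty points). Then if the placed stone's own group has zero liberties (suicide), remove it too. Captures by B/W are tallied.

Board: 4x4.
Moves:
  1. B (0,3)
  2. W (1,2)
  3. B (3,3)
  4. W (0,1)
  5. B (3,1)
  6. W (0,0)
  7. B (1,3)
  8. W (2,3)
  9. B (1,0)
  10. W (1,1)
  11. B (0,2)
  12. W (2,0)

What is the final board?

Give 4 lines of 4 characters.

Answer: WW..
.WW.
W..W
.B.B

Derivation:
Move 1: B@(0,3) -> caps B=0 W=0
Move 2: W@(1,2) -> caps B=0 W=0
Move 3: B@(3,3) -> caps B=0 W=0
Move 4: W@(0,1) -> caps B=0 W=0
Move 5: B@(3,1) -> caps B=0 W=0
Move 6: W@(0,0) -> caps B=0 W=0
Move 7: B@(1,3) -> caps B=0 W=0
Move 8: W@(2,3) -> caps B=0 W=0
Move 9: B@(1,0) -> caps B=0 W=0
Move 10: W@(1,1) -> caps B=0 W=0
Move 11: B@(0,2) -> caps B=0 W=0
Move 12: W@(2,0) -> caps B=0 W=1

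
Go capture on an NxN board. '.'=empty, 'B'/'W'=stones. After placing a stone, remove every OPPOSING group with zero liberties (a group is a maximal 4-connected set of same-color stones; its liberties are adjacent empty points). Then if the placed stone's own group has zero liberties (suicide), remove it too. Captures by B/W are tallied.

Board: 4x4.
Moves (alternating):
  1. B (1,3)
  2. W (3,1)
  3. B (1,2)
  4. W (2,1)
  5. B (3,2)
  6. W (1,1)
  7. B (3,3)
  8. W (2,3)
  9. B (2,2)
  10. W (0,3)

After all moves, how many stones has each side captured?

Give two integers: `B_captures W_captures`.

Answer: 1 0

Derivation:
Move 1: B@(1,3) -> caps B=0 W=0
Move 2: W@(3,1) -> caps B=0 W=0
Move 3: B@(1,2) -> caps B=0 W=0
Move 4: W@(2,1) -> caps B=0 W=0
Move 5: B@(3,2) -> caps B=0 W=0
Move 6: W@(1,1) -> caps B=0 W=0
Move 7: B@(3,3) -> caps B=0 W=0
Move 8: W@(2,3) -> caps B=0 W=0
Move 9: B@(2,2) -> caps B=1 W=0
Move 10: W@(0,3) -> caps B=1 W=0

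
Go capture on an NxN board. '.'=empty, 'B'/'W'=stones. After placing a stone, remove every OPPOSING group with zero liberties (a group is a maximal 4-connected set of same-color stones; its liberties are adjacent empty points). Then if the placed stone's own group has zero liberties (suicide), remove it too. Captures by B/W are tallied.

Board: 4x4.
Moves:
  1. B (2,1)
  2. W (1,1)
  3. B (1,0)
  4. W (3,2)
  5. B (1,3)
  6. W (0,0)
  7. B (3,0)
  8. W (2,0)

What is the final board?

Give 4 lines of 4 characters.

Move 1: B@(2,1) -> caps B=0 W=0
Move 2: W@(1,1) -> caps B=0 W=0
Move 3: B@(1,0) -> caps B=0 W=0
Move 4: W@(3,2) -> caps B=0 W=0
Move 5: B@(1,3) -> caps B=0 W=0
Move 6: W@(0,0) -> caps B=0 W=0
Move 7: B@(3,0) -> caps B=0 W=0
Move 8: W@(2,0) -> caps B=0 W=1

Answer: W...
.W.B
WB..
B.W.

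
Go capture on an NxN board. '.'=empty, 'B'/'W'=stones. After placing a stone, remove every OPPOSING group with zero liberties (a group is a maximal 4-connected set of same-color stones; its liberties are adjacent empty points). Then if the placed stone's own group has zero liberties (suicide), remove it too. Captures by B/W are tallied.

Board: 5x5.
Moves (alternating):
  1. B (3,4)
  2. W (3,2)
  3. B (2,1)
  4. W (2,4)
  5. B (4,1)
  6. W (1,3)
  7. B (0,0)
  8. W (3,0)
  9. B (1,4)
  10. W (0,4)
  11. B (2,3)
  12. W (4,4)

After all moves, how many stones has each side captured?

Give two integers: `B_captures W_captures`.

Move 1: B@(3,4) -> caps B=0 W=0
Move 2: W@(3,2) -> caps B=0 W=0
Move 3: B@(2,1) -> caps B=0 W=0
Move 4: W@(2,4) -> caps B=0 W=0
Move 5: B@(4,1) -> caps B=0 W=0
Move 6: W@(1,3) -> caps B=0 W=0
Move 7: B@(0,0) -> caps B=0 W=0
Move 8: W@(3,0) -> caps B=0 W=0
Move 9: B@(1,4) -> caps B=0 W=0
Move 10: W@(0,4) -> caps B=0 W=1
Move 11: B@(2,3) -> caps B=0 W=1
Move 12: W@(4,4) -> caps B=0 W=1

Answer: 0 1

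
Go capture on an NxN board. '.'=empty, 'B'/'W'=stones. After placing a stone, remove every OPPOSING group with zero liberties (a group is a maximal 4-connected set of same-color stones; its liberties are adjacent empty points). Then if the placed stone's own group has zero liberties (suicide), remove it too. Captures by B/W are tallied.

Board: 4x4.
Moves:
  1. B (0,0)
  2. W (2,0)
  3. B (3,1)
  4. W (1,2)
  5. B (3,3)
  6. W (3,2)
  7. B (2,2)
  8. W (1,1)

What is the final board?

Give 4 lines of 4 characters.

Move 1: B@(0,0) -> caps B=0 W=0
Move 2: W@(2,0) -> caps B=0 W=0
Move 3: B@(3,1) -> caps B=0 W=0
Move 4: W@(1,2) -> caps B=0 W=0
Move 5: B@(3,3) -> caps B=0 W=0
Move 6: W@(3,2) -> caps B=0 W=0
Move 7: B@(2,2) -> caps B=1 W=0
Move 8: W@(1,1) -> caps B=1 W=0

Answer: B...
.WW.
W.B.
.B.B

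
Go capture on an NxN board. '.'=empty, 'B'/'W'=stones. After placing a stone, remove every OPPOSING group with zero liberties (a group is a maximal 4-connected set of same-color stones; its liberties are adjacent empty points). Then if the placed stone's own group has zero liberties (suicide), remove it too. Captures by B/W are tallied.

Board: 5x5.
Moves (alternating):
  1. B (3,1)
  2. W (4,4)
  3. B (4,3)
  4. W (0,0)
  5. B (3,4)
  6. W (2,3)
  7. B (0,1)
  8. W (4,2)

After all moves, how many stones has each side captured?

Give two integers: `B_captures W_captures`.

Answer: 1 0

Derivation:
Move 1: B@(3,1) -> caps B=0 W=0
Move 2: W@(4,4) -> caps B=0 W=0
Move 3: B@(4,3) -> caps B=0 W=0
Move 4: W@(0,0) -> caps B=0 W=0
Move 5: B@(3,4) -> caps B=1 W=0
Move 6: W@(2,3) -> caps B=1 W=0
Move 7: B@(0,1) -> caps B=1 W=0
Move 8: W@(4,2) -> caps B=1 W=0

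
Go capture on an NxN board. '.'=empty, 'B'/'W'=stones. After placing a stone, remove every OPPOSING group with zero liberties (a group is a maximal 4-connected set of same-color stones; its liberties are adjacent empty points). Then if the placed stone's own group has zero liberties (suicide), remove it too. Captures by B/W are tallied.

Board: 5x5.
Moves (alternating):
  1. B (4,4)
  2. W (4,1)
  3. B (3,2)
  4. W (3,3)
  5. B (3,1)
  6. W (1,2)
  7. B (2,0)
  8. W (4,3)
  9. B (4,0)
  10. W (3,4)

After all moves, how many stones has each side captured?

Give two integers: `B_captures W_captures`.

Answer: 0 1

Derivation:
Move 1: B@(4,4) -> caps B=0 W=0
Move 2: W@(4,1) -> caps B=0 W=0
Move 3: B@(3,2) -> caps B=0 W=0
Move 4: W@(3,3) -> caps B=0 W=0
Move 5: B@(3,1) -> caps B=0 W=0
Move 6: W@(1,2) -> caps B=0 W=0
Move 7: B@(2,0) -> caps B=0 W=0
Move 8: W@(4,3) -> caps B=0 W=0
Move 9: B@(4,0) -> caps B=0 W=0
Move 10: W@(3,4) -> caps B=0 W=1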